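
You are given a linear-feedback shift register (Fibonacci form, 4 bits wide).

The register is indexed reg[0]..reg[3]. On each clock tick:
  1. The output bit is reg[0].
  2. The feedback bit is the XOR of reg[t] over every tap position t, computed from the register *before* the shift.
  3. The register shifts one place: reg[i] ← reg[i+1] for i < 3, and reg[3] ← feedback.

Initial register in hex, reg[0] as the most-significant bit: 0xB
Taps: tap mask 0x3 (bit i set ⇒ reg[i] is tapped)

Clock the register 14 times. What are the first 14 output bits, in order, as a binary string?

step | reg (before) | out | fb
   0 | 1011 | 1 | 1
   1 | 0111 | 0 | 1
   2 | 1111 | 1 | 0
   3 | 1110 | 1 | 0
   4 | 1100 | 1 | 0
   5 | 1000 | 1 | 1
   6 | 0001 | 0 | 0
   7 | 0010 | 0 | 0
   8 | 0100 | 0 | 1
   9 | 1001 | 1 | 1
  10 | 0011 | 0 | 0
  11 | 0110 | 0 | 1
  12 | 1101 | 1 | 0
  13 | 1010 | 1 | 1

10111100010011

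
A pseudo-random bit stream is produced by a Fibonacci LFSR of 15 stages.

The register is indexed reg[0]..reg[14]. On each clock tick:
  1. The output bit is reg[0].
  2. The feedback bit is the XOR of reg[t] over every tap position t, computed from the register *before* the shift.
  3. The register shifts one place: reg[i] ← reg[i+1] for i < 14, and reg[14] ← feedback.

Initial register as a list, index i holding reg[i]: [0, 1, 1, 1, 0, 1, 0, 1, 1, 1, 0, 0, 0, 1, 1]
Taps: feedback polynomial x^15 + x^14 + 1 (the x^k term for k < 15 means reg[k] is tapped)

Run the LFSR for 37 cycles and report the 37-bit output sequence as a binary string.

0111010111000111010011010000101100010

tick  register→output (feedback)
  0  011101011100011→0 (1)
  1  111010111000111→1 (0)
  2  110101110001110→1 (1)
  3  101011100011101→1 (0)
  4  010111000111010→0 (0)
  5  101110001110100→1 (1)
  6  011100011101001→0 (1)
  7  111000111010011→1 (0)
  8  110001110100110→1 (1)
  9  100011101001101→1 (0)
 10  000111010011010→0 (0)
 11  001110100110100→0 (0)
 12  011101001101000→0 (0)
 13  111010011010000→1 (1)
 14  110100110100001→1 (0)
 15  101001101000010→1 (1)
 16  010011010000101→0 (1)
 17  100110100001011→1 (0)
 18  001101000010110→0 (0)
 19  011010000101100→0 (0)
 20  110100001011000→1 (1)
 21  101000010110001→1 (0)
 22  010000101100010→0 (0)
 23  100001011000100→1 (1)
 24  000010110001001→0 (1)
 25  000101100010011→0 (1)
 26  001011000100111→0 (1)
 27  010110001001111→0 (1)
 28  101100010011111→1 (0)
 29  011000100111110→0 (0)
 30  110001001111100→1 (1)
 31  100010011111001→1 (0)
 32  000100111110010→0 (0)
 33  001001111100100→0 (0)
 34  010011111001000→0 (0)
 35  100111110010000→1 (1)
 36  001111100100001→0 (1)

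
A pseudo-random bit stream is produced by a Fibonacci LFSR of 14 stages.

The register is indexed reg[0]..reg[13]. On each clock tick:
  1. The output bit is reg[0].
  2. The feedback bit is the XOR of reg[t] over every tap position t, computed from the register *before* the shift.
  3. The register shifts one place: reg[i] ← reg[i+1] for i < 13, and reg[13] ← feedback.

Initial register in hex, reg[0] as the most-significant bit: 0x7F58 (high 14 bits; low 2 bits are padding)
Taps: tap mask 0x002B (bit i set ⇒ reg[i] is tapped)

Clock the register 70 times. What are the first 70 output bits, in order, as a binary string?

0111111101011010010000011101001111011010010001111101000000110011110111

step | reg (before) | out | fb
   0 | 01111111010110 | 0 | 1
   1 | 11111110101101 | 1 | 0
   2 | 11111101011010 | 1 | 0
   3 | 11111010110100 | 1 | 1
   4 | 11110101101001 | 1 | 0
   5 | 11101011010010 | 1 | 0
   6 | 11010110100100 | 1 | 0
   7 | 10101101001000 | 1 | 0
   8 | 01011010010000 | 0 | 0
   9 | 10110100100000 | 1 | 1
  10 | 01101001000001 | 0 | 1
  11 | 11010010000011 | 1 | 1
  12 | 10100100000111 | 1 | 0
  13 | 01001000001110 | 0 | 1
  14 | 10010000011101 | 1 | 0
  15 | 00100000111010 | 0 | 0
  16 | 01000001110100 | 0 | 1
  17 | 10000011101001 | 1 | 1
  18 | 00000111010011 | 0 | 1
  19 | 00001110100111 | 0 | 1
  20 | 00011101001111 | 0 | 0
  21 | 00111010011110 | 0 | 1
  22 | 01110100111101 | 0 | 1
  23 | 11101001111011 | 1 | 0
  24 | 11010011110110 | 1 | 1
  25 | 10100111101101 | 1 | 0
  26 | 01001111011010 | 0 | 0
  27 | 10011110110100 | 1 | 1
  28 | 00111101101001 | 0 | 0
  29 | 01111011010010 | 0 | 0
  30 | 11110110100100 | 1 | 0
  31 | 11101101001000 | 1 | 1
  32 | 11011010010001 | 1 | 1
  33 | 10110100100011 | 1 | 1
  34 | 01101001000111 | 0 | 1
  35 | 11010010001111 | 1 | 1
  36 | 10100100011111 | 1 | 0
  37 | 01001000111110 | 0 | 1
  38 | 10010001111101 | 1 | 0
  39 | 00100011111010 | 0 | 0
  40 | 01000111110100 | 0 | 0
  41 | 10001111101000 | 1 | 0
  42 | 00011111010000 | 0 | 0
  43 | 00111110100000 | 0 | 0
  44 | 01111101000000 | 0 | 1
  45 | 11111010000001 | 1 | 1
  46 | 11110100000011 | 1 | 0
  47 | 11101000000110 | 1 | 0
  48 | 11010000001100 | 1 | 1
  49 | 10100000011001 | 1 | 1
  50 | 01000000110011 | 0 | 1
  51 | 10000001100111 | 1 | 1
  52 | 00000011001111 | 0 | 0
  53 | 00000110011110 | 0 | 1
  54 | 00001100111101 | 0 | 1
  55 | 00011001111011 | 0 | 1
  56 | 00110011110111 | 0 | 1
  57 | 01100111101111 | 0 | 0
  58 | 11001111011110 | 1 | 1
  59 | 10011110111101 | 1 | 1
  60 | 00111101111011 | 0 | 0
  61 | 01111011110110 | 0 | 0
  62 | 11110111101100 | 1 | 0
  63 | 11101111011000 | 1 | 1
  64 | 11011110110001 | 1 | 0
  65 | 10111101100010 | 1 | 1
  66 | 01111011000101 | 0 | 0
  67 | 11110110001010 | 1 | 0
  68 | 11101100010100 | 1 | 1
  69 | 11011000101001 | 1 | 1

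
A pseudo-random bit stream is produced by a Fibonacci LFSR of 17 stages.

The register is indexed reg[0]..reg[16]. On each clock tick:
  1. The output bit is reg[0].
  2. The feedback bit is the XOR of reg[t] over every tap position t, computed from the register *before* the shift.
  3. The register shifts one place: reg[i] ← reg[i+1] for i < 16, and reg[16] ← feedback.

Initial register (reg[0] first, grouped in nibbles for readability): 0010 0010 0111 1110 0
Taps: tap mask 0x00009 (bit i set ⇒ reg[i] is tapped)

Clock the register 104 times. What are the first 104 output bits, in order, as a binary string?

step | reg (before) | out | fb
   0 | 00100010011111100 | 0 | 0
   1 | 01000100111111000 | 0 | 0
   2 | 10001001111110000 | 1 | 1
   3 | 00010011111100001 | 0 | 1
   4 | 00100111111000011 | 0 | 0
   5 | 01001111110000110 | 0 | 0
   6 | 10011111100001100 | 1 | 0
   7 | 00111111000011000 | 0 | 1
   8 | 01111110000110001 | 0 | 1
   9 | 11111100001100011 | 1 | 0
  10 | 11111000011000110 | 1 | 0
  11 | 11110000110001100 | 1 | 0
  12 | 11100001100011000 | 1 | 1
  13 | 11000011000110001 | 1 | 1
  14 | 10000110001100011 | 1 | 1
  15 | 00001100011000111 | 0 | 0
  16 | 00011000110001110 | 0 | 1
  17 | 00110001100011101 | 0 | 1
  18 | 01100011000111011 | 0 | 0
  19 | 11000110001110110 | 1 | 1
  20 | 10001100011101101 | 1 | 1
  21 | 00011000111011011 | 0 | 1
  22 | 00110001110110111 | 0 | 1
  23 | 01100011101101111 | 0 | 0
  24 | 11000111011011110 | 1 | 1
  25 | 10001110110111101 | 1 | 1
  26 | 00011101101111011 | 0 | 1
  27 | 00111011011110111 | 0 | 1
  28 | 01110110111101111 | 0 | 1
  29 | 11101101111011111 | 1 | 1
  30 | 11011011110111111 | 1 | 0
  31 | 10110111101111110 | 1 | 0
  32 | 01101111011111100 | 0 | 0
  33 | 11011110111111000 | 1 | 0
  34 | 10111101111110000 | 1 | 0
  35 | 01111011111100000 | 0 | 1
  36 | 11110111111000001 | 1 | 0
  37 | 11101111110000010 | 1 | 1
  38 | 11011111100000101 | 1 | 0
  39 | 10111111000001010 | 1 | 0
  40 | 01111110000010100 | 0 | 1
  41 | 11111100000101001 | 1 | 0
  42 | 11111000001010010 | 1 | 0
  43 | 11110000010100100 | 1 | 0
  44 | 11100000101001000 | 1 | 1
  45 | 11000001010010001 | 1 | 1
  46 | 10000010100100011 | 1 | 1
  47 | 00000101001000111 | 0 | 0
  48 | 00001010010001110 | 0 | 0
  49 | 00010100100011100 | 0 | 1
  50 | 00101001000111001 | 0 | 0
  51 | 01010010001110010 | 0 | 1
  52 | 10100100011100101 | 1 | 1
  53 | 01001000111001011 | 0 | 0
  54 | 10010001110010110 | 1 | 0
  55 | 00100011100101100 | 0 | 0
  56 | 01000111001011000 | 0 | 0
  57 | 10001110010110000 | 1 | 1
  58 | 00011100101100001 | 0 | 1
  59 | 00111001011000011 | 0 | 1
  60 | 01110010110000111 | 0 | 1
  61 | 11100101100001111 | 1 | 1
  62 | 11001011000011111 | 1 | 1
  63 | 10010110000111111 | 1 | 0
  64 | 00101100001111110 | 0 | 0
  65 | 01011000011111100 | 0 | 1
  66 | 10110000111111001 | 1 | 0
  67 | 01100001111110010 | 0 | 0
  68 | 11000011111100100 | 1 | 1
  69 | 10000111111001001 | 1 | 1
  70 | 00001111110010011 | 0 | 0
  71 | 00011111100100110 | 0 | 1
  72 | 00111111001001101 | 0 | 1
  73 | 01111110010011011 | 0 | 1
  74 | 11111100100110111 | 1 | 0
  75 | 11111001001101110 | 1 | 0
  76 | 11110010011011100 | 1 | 0
  77 | 11100100110111000 | 1 | 1
  78 | 11001001101110001 | 1 | 1
  79 | 10010011011100011 | 1 | 0
  80 | 00100110111000110 | 0 | 0
  81 | 01001101110001100 | 0 | 0
  82 | 10011011100011000 | 1 | 0
  83 | 00110111000110000 | 0 | 1
  84 | 01101110001100001 | 0 | 0
  85 | 11011100011000010 | 1 | 0
  86 | 10111000110000100 | 1 | 0
  87 | 01110001100001000 | 0 | 1
  88 | 11100011000010001 | 1 | 1
  89 | 11000110000100011 | 1 | 1
  90 | 10001100001000111 | 1 | 1
  91 | 00011000010001111 | 0 | 1
  92 | 00110000100011111 | 0 | 1
  93 | 01100001000111111 | 0 | 0
  94 | 11000010001111110 | 1 | 1
  95 | 10000100011111101 | 1 | 1
  96 | 00001000111111011 | 0 | 0
  97 | 00010001111110110 | 0 | 1
  98 | 00100011111101101 | 0 | 0
  99 | 01000111111011010 | 0 | 0
 100 | 10001111110110100 | 1 | 1
 101 | 00011111101101001 | 0 | 1
 102 | 00111111011010011 | 0 | 1
 103 | 01111110110100111 | 0 | 1

00100010011111100001100011000111011011110111111000001010010001110010110000111111001001101110001100001000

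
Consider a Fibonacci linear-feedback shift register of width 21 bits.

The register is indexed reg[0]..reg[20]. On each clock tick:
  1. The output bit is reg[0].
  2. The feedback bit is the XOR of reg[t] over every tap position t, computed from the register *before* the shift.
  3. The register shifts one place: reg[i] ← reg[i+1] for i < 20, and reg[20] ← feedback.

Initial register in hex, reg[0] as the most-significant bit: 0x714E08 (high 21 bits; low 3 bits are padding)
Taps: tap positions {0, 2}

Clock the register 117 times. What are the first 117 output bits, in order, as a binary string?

011100010100111000001101101000111011000111011001011010111011010111100110001010110001001111110100001110101110000100100

k : reg_k → out_k, fb_k
0: 011100010100111000001 → 0, fb=1
1: 111000101001110000011 → 1, fb=0
2: 110001010011100000110 → 1, fb=1
3: 100010100111000001101 → 1, fb=1
4: 000101001110000011011 → 0, fb=0
5: 001010011100000110110 → 0, fb=1
6: 010100111000001101101 → 0, fb=0
7: 101001110000011011010 → 1, fb=0
8: 010011100000110110100 → 0, fb=0
9: 100111000001101101000 → 1, fb=1
10: 001110000011011010001 → 0, fb=1
11: 011100000110110100011 → 0, fb=1
12: 111000001101101000111 → 1, fb=0
13: 110000011011010001110 → 1, fb=1
14: 100000110110100011101 → 1, fb=1
15: 000001101101000111011 → 0, fb=0
16: 000011011010001110110 → 0, fb=0
17: 000110110100011101100 → 0, fb=0
18: 001101101000111011000 → 0, fb=1
19: 011011010001110110001 → 0, fb=1
20: 110110100011101100011 → 1, fb=1
21: 101101000111011000111 → 1, fb=0
22: 011010001110110001110 → 0, fb=1
23: 110100011101100011101 → 1, fb=1
24: 101000111011000111011 → 1, fb=0
25: 010001110110001110110 → 0, fb=0
26: 100011101100011101100 → 1, fb=1
27: 000111011000111011001 → 0, fb=0
28: 001110110001110110010 → 0, fb=1
29: 011101100011101100101 → 0, fb=1
30: 111011000111011001011 → 1, fb=0
31: 110110001110110010110 → 1, fb=1
32: 101100011101100101101 → 1, fb=0
33: 011000111011001011010 → 0, fb=1
34: 110001110110010110101 → 1, fb=1
35: 100011101100101101011 → 1, fb=1
36: 000111011001011010111 → 0, fb=0
37: 001110110010110101110 → 0, fb=1
38: 011101100101101011101 → 0, fb=1
39: 111011001011010111011 → 1, fb=0
40: 110110010110101110110 → 1, fb=1
41: 101100101101011101101 → 1, fb=0
42: 011001011010111011010 → 0, fb=1
43: 110010110101110110101 → 1, fb=1
44: 100101101011101101011 → 1, fb=1
45: 001011010111011010111 → 0, fb=1
46: 010110101110110101111 → 0, fb=0
47: 101101011101101011110 → 1, fb=0
48: 011010111011010111100 → 0, fb=1
49: 110101110110101111001 → 1, fb=1
50: 101011101101011110011 → 1, fb=0
51: 010111011010111100110 → 0, fb=0
52: 101110110101111001100 → 1, fb=0
53: 011101101011110011000 → 0, fb=1
54: 111011010111100110001 → 1, fb=0
55: 110110101111001100010 → 1, fb=1
56: 101101011110011000101 → 1, fb=0
57: 011010111100110001010 → 0, fb=1
58: 110101111001100010101 → 1, fb=1
59: 101011110011000101011 → 1, fb=0
60: 010111100110001010110 → 0, fb=0
61: 101111001100010101100 → 1, fb=0
62: 011110011000101011000 → 0, fb=1
63: 111100110001010110001 → 1, fb=0
64: 111001100010101100010 → 1, fb=0
65: 110011000101011000100 → 1, fb=1
66: 100110001010110001001 → 1, fb=1
67: 001100010101100010011 → 0, fb=1
68: 011000101011000100111 → 0, fb=1
69: 110001010110001001111 → 1, fb=1
70: 100010101100010011111 → 1, fb=1
71: 000101011000100111111 → 0, fb=0
72: 001010110001001111110 → 0, fb=1
73: 010101100010011111101 → 0, fb=0
74: 101011000100111111010 → 1, fb=0
75: 010110001001111110100 → 0, fb=0
76: 101100010011111101000 → 1, fb=0
77: 011000100111111010000 → 0, fb=1
78: 110001001111110100001 → 1, fb=1
79: 100010011111101000011 → 1, fb=1
80: 000100111111010000111 → 0, fb=0
81: 001001111110100001110 → 0, fb=1
82: 010011111101000011101 → 0, fb=0
83: 100111111010000111010 → 1, fb=1
84: 001111110100001110101 → 0, fb=1
85: 011111101000011101011 → 0, fb=1
86: 111111010000111010111 → 1, fb=0
87: 111110100001110101110 → 1, fb=0
88: 111101000011101011100 → 1, fb=0
89: 111010000111010111000 → 1, fb=0
90: 110100001110101110000 → 1, fb=1
91: 101000011101011100001 → 1, fb=0
92: 010000111010111000010 → 0, fb=0
93: 100001110101110000100 → 1, fb=1
94: 000011101011100001001 → 0, fb=0
95: 000111010111000010010 → 0, fb=0
96: 001110101110000100100 → 0, fb=1
97: 011101011100001001001 → 0, fb=1
98: 111010111000010010011 → 1, fb=0
99: 110101110000100100110 → 1, fb=1
100: 101011100001001001101 → 1, fb=0
101: 010111000010010011010 → 0, fb=0
102: 101110000100100110100 → 1, fb=0
103: 011100001001001101000 → 0, fb=1
104: 111000010010011010001 → 1, fb=0
105: 110000100100110100010 → 1, fb=1
106: 100001001001101000101 → 1, fb=1
107: 000010010011010001011 → 0, fb=0
108: 000100100110100010110 → 0, fb=0
109: 001001001101000101100 → 0, fb=1
110: 010010011010001011001 → 0, fb=0
111: 100100110100010110010 → 1, fb=1
112: 001001101000101100101 → 0, fb=1
113: 010011010001011001011 → 0, fb=0
114: 100110100010110010110 → 1, fb=1
115: 001101000101100101101 → 0, fb=1
116: 011010001011001011011 → 0, fb=1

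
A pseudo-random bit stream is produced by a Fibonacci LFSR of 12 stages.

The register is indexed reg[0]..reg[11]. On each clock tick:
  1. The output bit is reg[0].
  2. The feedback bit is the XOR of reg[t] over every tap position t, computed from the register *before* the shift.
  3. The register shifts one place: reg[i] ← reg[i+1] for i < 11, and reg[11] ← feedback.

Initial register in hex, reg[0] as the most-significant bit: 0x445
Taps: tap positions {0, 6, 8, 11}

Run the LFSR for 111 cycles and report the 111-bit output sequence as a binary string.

k : reg_k → out_k, fb_k
0: 010001000101 → 0, fb=1
1: 100010001011 → 1, fb=1
2: 000100010111 → 0, fb=1
3: 001000101111 → 0, fb=1
4: 010001011111 → 0, fb=0
5: 100010111110 → 1, fb=1
6: 000101111101 → 0, fb=1
7: 001011111011 → 0, fb=1
8: 010111110111 → 0, fb=0
9: 101111101110 → 1, fb=1
10: 011111011101 → 0, fb=0
11: 111110111010 → 1, fb=1
12: 111101110101 → 1, fb=1
13: 111011101011 → 1, fb=0
14: 110111010110 → 1, fb=1
15: 101110101101 → 1, fb=0
16: 011101011010 → 0, fb=1
17: 111010110101 → 1, fb=1
18: 110101101011 → 1, fb=0
19: 101011010110 → 1, fb=1
20: 010110101101 → 0, fb=1
21: 101101011011 → 1, fb=1
22: 011010110111 → 0, fb=0
23: 110101101110 → 1, fb=1
24: 101011011101 → 1, fb=1
25: 010110111011 → 0, fb=1
26: 101101110111 → 1, fb=1
27: 011011101111 → 0, fb=1
28: 110111011111 → 1, fb=1
29: 101110111111 → 1, fb=0
30: 011101111110 → 0, fb=0
31: 111011111100 → 1, fb=1
32: 110111111001 → 1, fb=0
33: 101111110010 → 1, fb=0
34: 011111100100 → 0, fb=1
35: 111111001001 → 1, fb=1
36: 111110010011 → 1, fb=0
37: 111100100110 → 1, fb=0
38: 111001001100 → 1, fb=0
39: 110010011000 → 1, fb=0
40: 100100110000 → 1, fb=0
41: 001001100000 → 0, fb=1
42: 010011000001 → 0, fb=1
43: 100110000011 → 1, fb=0
44: 001100000110 → 0, fb=0
45: 011000001100 → 0, fb=1
46: 110000011001 → 1, fb=1
47: 100000110011 → 1, fb=1
48: 000001100111 → 0, fb=0
49: 000011001110 → 0, fb=1
50: 000110011101 → 0, fb=0
51: 001100111010 → 0, fb=0
52: 011001110100 → 0, fb=1
53: 110011101001 → 1, fb=0
54: 100111010010 → 1, fb=1
55: 001110100101 → 0, fb=0
56: 011101001010 → 0, fb=1
57: 111010010101 → 1, fb=0
58: 110100101010 → 1, fb=1
59: 101001010101 → 1, fb=0
60: 010010101010 → 0, fb=0
61: 100101010100 → 1, fb=1
62: 001010101001 → 0, fb=1
63: 010101010011 → 0, fb=1
64: 101010100111 → 1, fb=1
65: 010101001111 → 0, fb=0
66: 101010011110 → 1, fb=0
67: 010100111100 → 0, fb=0
68: 101001111000 → 1, fb=1
69: 010011110001 → 0, fb=0
70: 100111100010 → 1, fb=0
71: 001111000100 → 0, fb=0
72: 011110001000 → 0, fb=1
73: 111100010001 → 1, fb=0
74: 111000100010 → 1, fb=0
75: 110001000100 → 1, fb=1
76: 100010001001 → 1, fb=1
77: 000100010011 → 0, fb=1
78: 001000100111 → 0, fb=0
79: 010001001110 → 0, fb=1
80: 100010011101 → 1, fb=1
81: 000100111011 → 0, fb=1
82: 001001110111 → 0, fb=0
83: 010011101110 → 0, fb=0
84: 100111011100 → 1, fb=0
85: 001110111000 → 0, fb=0
86: 011101110000 → 0, fb=1
87: 111011100001 → 1, fb=1
88: 110111000011 → 1, fb=0
89: 101110000110 → 1, fb=1
90: 011100001101 → 0, fb=0
91: 111000011010 → 1, fb=0
92: 110000110100 → 1, fb=0
93: 100001101000 → 1, fb=1
94: 000011010001 → 0, fb=1
95: 000110100011 → 0, fb=0
96: 001101000110 → 0, fb=0
97: 011010001100 → 0, fb=1
98: 110100011001 → 1, fb=1
99: 101000110011 → 1, fb=1
100: 010001100111 → 0, fb=0
101: 100011001110 → 1, fb=0
102: 000110011100 → 0, fb=1
103: 001100111001 → 0, fb=1
104: 011001110011 → 0, fb=0
105: 110011100110 → 1, fb=0
106: 100111001100 → 1, fb=0
107: 001110011000 → 0, fb=1
108: 011100110001 → 0, fb=0
109: 111001100010 → 1, fb=0
110: 110011000100 → 1, fb=1

010001000101111101110101101011011101111110010011000001100111010010101010011110001000100111011100001101000110011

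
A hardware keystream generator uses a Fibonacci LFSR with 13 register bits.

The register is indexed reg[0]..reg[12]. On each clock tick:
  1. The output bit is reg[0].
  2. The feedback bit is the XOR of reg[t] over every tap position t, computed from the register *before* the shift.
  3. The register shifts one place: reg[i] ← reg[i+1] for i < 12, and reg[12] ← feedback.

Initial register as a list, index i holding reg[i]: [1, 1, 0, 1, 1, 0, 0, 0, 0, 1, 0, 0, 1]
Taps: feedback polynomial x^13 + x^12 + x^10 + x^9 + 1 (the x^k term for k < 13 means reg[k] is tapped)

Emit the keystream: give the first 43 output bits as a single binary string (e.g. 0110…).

step | reg (before) | out | fb
   0 | 1101100001001 | 1 | 1
   1 | 1011000010011 | 1 | 0
   2 | 0110000100110 | 0 | 1
   3 | 1100001001101 | 1 | 0
   4 | 1000010011010 | 1 | 0
   5 | 0000100110100 | 0 | 1
   6 | 0001001101001 | 0 | 0
   7 | 0010011010010 | 0 | 0
   8 | 0100110100100 | 0 | 1
   9 | 1001101001001 | 1 | 1
  10 | 0011010010011 | 0 | 1
  11 | 0110100100111 | 0 | 0
  12 | 1101001001110 | 1 | 1
  13 | 1010010011101 | 1 | 0
  14 | 0100100111010 | 0 | 1
  15 | 1001001110101 | 1 | 1
  16 | 0010011101011 | 0 | 0
  17 | 0100111010110 | 0 | 1
  18 | 1001110101101 | 1 | 0
  19 | 0011101011010 | 0 | 1
  20 | 0111010110101 | 0 | 0
  21 | 1110101101010 | 1 | 0
  22 | 1101011010100 | 1 | 0
  23 | 1010110101000 | 1 | 0
  24 | 0101101010000 | 0 | 0
  25 | 1011010100000 | 1 | 1
  26 | 0110101000001 | 0 | 1
  27 | 1101010000011 | 1 | 0
  28 | 1010100000110 | 1 | 0
  29 | 0101000001100 | 0 | 0
  30 | 1010000011000 | 1 | 0
  31 | 0100000110000 | 0 | 0
  32 | 1000001100000 | 1 | 1
  33 | 0000011000001 | 0 | 1
  34 | 0000110000011 | 0 | 1
  35 | 0001100000111 | 0 | 0
  36 | 0011000001110 | 0 | 0
  37 | 0110000011100 | 0 | 0
  38 | 1100000111000 | 1 | 0
  39 | 1000001110000 | 1 | 1
  40 | 0000011100001 | 0 | 1
  41 | 0000111000011 | 0 | 1
  42 | 0001110000111 | 0 | 0

1101100001001101001001110101101010000011000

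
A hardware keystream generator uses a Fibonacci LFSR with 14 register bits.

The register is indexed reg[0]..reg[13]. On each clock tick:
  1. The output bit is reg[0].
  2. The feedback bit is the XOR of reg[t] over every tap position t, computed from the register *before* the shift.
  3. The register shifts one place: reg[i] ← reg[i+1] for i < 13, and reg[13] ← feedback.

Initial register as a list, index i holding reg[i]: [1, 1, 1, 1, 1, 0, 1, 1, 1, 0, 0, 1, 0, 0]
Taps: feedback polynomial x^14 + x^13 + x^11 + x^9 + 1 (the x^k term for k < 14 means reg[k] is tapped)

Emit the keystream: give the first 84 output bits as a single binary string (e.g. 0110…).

step | reg (before) | out | fb
   0 | 11111011100100 | 1 | 0
   1 | 11110111001000 | 1 | 1
   2 | 11101110010001 | 1 | 1
   3 | 11011100100011 | 1 | 0
   4 | 10111001000110 | 1 | 0
   5 | 01110010001100 | 0 | 1
   6 | 11100100011001 | 1 | 1
   7 | 11001000110011 | 1 | 1
   8 | 10010001100111 | 1 | 1
   9 | 00100011001111 | 0 | 0
  10 | 01000110011110 | 0 | 0
  11 | 10001100111100 | 1 | 1
  12 | 00011001111001 | 0 | 0
  13 | 00110011110010 | 0 | 1
  14 | 01100111100101 | 0 | 0
  15 | 11001111001010 | 1 | 1
  16 | 10011110010101 | 1 | 0
  17 | 00111100101010 | 0 | 0
  18 | 01111001010100 | 0 | 0
  19 | 11110010101000 | 1 | 1
  20 | 11100101010001 | 1 | 1
  21 | 11001010100011 | 1 | 0
  22 | 10010101000110 | 1 | 0
  23 | 00101010001100 | 0 | 1
  24 | 01010100011001 | 0 | 0
  25 | 10101000110010 | 1 | 0
  26 | 01010001100100 | 0 | 1
  27 | 10100011001001 | 1 | 0
  28 | 01000110010010 | 0 | 1
  29 | 10001100100101 | 1 | 1
  30 | 00011001001011 | 0 | 1
  31 | 00110010010111 | 0 | 1
  32 | 01100100101111 | 0 | 0
  33 | 11001001011110 | 1 | 1
  34 | 10010010111101 | 1 | 0
  35 | 00100101111010 | 0 | 1
  36 | 01001011110101 | 0 | 1
  37 | 10010111101011 | 1 | 0
  38 | 00101111010110 | 0 | 0
  39 | 01011110101100 | 0 | 1
  40 | 10111101011001 | 1 | 1
  41 | 01111010110011 | 0 | 0
  42 | 11110101100110 | 1 | 0
  43 | 11101011001100 | 1 | 0
  44 | 11010110011000 | 1 | 0
  45 | 10101100110000 | 1 | 0
  46 | 01011001100000 | 0 | 0
  47 | 10110011000000 | 1 | 1
  48 | 01100110000001 | 0 | 1
  49 | 11001100000011 | 1 | 0
  50 | 10011000000110 | 1 | 0
  51 | 00110000001100 | 0 | 1
  52 | 01100000011001 | 0 | 0
  53 | 11000000110010 | 1 | 0
  54 | 10000001100100 | 1 | 0
  55 | 00000011001000 | 0 | 0
  56 | 00000110010000 | 0 | 1
  57 | 00001100100001 | 0 | 1
  58 | 00011001000011 | 0 | 1
  59 | 00110010000111 | 0 | 0
  60 | 01100100001110 | 0 | 1
  61 | 11001000011101 | 1 | 0
  62 | 10010000111010 | 1 | 0
  63 | 00100001110100 | 0 | 0
  64 | 01000011101000 | 0 | 0
  65 | 10000111010000 | 1 | 0
  66 | 00001110100000 | 0 | 0
  67 | 00011101000000 | 0 | 0
  68 | 00111010000000 | 0 | 0
  69 | 01110100000000 | 0 | 0
  70 | 11101000000000 | 1 | 1
  71 | 11010000000001 | 1 | 0
  72 | 10100000000010 | 1 | 1
  73 | 01000000000101 | 0 | 0
  74 | 10000000001010 | 1 | 1
  75 | 00000000010101 | 0 | 1
  76 | 00000000101011 | 0 | 1
  77 | 00000001010111 | 0 | 1
  78 | 00000010101111 | 0 | 0
  79 | 00000101011110 | 0 | 0
  80 | 00001010111100 | 0 | 0
  81 | 00010101111000 | 0 | 1
  82 | 00101011110001 | 0 | 0
  83 | 01010111100010 | 0 | 0

111110111001000110011110010101000110010010111101011001100000011001000011101000000000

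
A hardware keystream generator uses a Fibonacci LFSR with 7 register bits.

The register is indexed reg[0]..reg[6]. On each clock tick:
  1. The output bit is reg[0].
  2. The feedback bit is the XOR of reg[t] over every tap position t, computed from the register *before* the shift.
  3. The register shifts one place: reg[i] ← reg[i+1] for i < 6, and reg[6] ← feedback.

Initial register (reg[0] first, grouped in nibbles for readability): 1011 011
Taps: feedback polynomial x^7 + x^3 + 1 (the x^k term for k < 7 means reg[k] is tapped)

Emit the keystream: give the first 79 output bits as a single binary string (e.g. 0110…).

1011011000001100110101001110011110110100001010101111101001010001101110001111111

step | reg (before) | out | fb
   0 | 1011011 | 1 | 0
   1 | 0110110 | 0 | 0
   2 | 1101100 | 1 | 0
   3 | 1011000 | 1 | 0
   4 | 0110000 | 0 | 0
   5 | 1100000 | 1 | 1
   6 | 1000001 | 1 | 1
   7 | 0000011 | 0 | 0
   8 | 0000110 | 0 | 0
   9 | 0001100 | 0 | 1
  10 | 0011001 | 0 | 1
  11 | 0110011 | 0 | 0
  12 | 1100110 | 1 | 1
  13 | 1001101 | 1 | 0
  14 | 0011010 | 0 | 1
  15 | 0110101 | 0 | 0
  16 | 1101010 | 1 | 0
  17 | 1010100 | 1 | 1
  18 | 0101001 | 0 | 1
  19 | 1010011 | 1 | 1
  20 | 0100111 | 0 | 0
  21 | 1001110 | 1 | 0
  22 | 0011100 | 0 | 1
  23 | 0111001 | 0 | 1
  24 | 1110011 | 1 | 1
  25 | 1100111 | 1 | 1
  26 | 1001111 | 1 | 0
  27 | 0011110 | 0 | 1
  28 | 0111101 | 0 | 1
  29 | 1111011 | 1 | 0
  30 | 1110110 | 1 | 1
  31 | 1101101 | 1 | 0
  32 | 1011010 | 1 | 0
  33 | 0110100 | 0 | 0
  34 | 1101000 | 1 | 0
  35 | 1010000 | 1 | 1
  36 | 0100001 | 0 | 0
  37 | 1000010 | 1 | 1
  38 | 0000101 | 0 | 0
  39 | 0001010 | 0 | 1
  40 | 0010101 | 0 | 0
  41 | 0101010 | 0 | 1
  42 | 1010101 | 1 | 1
  43 | 0101011 | 0 | 1
  44 | 1010111 | 1 | 1
  45 | 0101111 | 0 | 1
  46 | 1011111 | 1 | 0
  47 | 0111110 | 0 | 1
  48 | 1111101 | 1 | 0
  49 | 1111010 | 1 | 0
  50 | 1110100 | 1 | 1
  51 | 1101001 | 1 | 0
  52 | 1010010 | 1 | 1
  53 | 0100101 | 0 | 0
  54 | 1001010 | 1 | 0
  55 | 0010100 | 0 | 0
  56 | 0101000 | 0 | 1
  57 | 1010001 | 1 | 1
  58 | 0100011 | 0 | 0
  59 | 1000110 | 1 | 1
  60 | 0001101 | 0 | 1
  61 | 0011011 | 0 | 1
  62 | 0110111 | 0 | 0
  63 | 1101110 | 1 | 0
  64 | 1011100 | 1 | 0
  65 | 0111000 | 0 | 1
  66 | 1110001 | 1 | 1
  67 | 1100011 | 1 | 1
  68 | 1000111 | 1 | 1
  69 | 0001111 | 0 | 1
  70 | 0011111 | 0 | 1
  71 | 0111111 | 0 | 1
  72 | 1111111 | 1 | 0
  73 | 1111110 | 1 | 0
  74 | 1111100 | 1 | 0
  75 | 1111000 | 1 | 0
  76 | 1110000 | 1 | 1
  77 | 1100001 | 1 | 1
  78 | 1000011 | 1 | 1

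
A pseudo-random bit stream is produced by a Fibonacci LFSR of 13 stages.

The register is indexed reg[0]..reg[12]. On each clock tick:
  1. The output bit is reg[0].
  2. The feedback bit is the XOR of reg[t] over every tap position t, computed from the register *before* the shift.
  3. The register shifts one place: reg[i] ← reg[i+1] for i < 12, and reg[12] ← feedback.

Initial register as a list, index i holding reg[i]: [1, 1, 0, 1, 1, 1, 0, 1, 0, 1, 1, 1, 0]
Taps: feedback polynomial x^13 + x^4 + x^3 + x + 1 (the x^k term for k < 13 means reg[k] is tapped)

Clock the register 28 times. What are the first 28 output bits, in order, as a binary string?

k : reg_k → out_k, fb_k
0: 1101110101110 → 1, fb=0
1: 1011101011100 → 1, fb=1
2: 0111010111001 → 0, fb=0
3: 1110101110010 → 1, fb=1
4: 1101011100101 → 1, fb=1
5: 1010111001011 → 1, fb=0
6: 0101110010110 → 0, fb=1
7: 1011100101101 → 1, fb=1
8: 0111001011011 → 0, fb=0
9: 1110010110110 → 1, fb=0
10: 1100101101100 → 1, fb=1
11: 1001011011001 → 1, fb=0
12: 0010110110010 → 0, fb=1
13: 0101101100101 → 0, fb=1
14: 1011011001011 → 1, fb=0
15: 0110110010110 → 0, fb=0
16: 1101100101100 → 1, fb=0
17: 1011001011000 → 1, fb=0
18: 0110010110000 → 0, fb=1
19: 1100101100001 → 1, fb=1
20: 1001011000011 → 1, fb=0
21: 0010110000110 → 0, fb=1
22: 0101100001101 → 0, fb=1
23: 1011000011011 → 1, fb=0
24: 0110000110110 → 0, fb=1
25: 1100001101101 → 1, fb=0
26: 1000011011010 → 1, fb=1
27: 0000110110101 → 0, fb=1

1101110101110010110110010110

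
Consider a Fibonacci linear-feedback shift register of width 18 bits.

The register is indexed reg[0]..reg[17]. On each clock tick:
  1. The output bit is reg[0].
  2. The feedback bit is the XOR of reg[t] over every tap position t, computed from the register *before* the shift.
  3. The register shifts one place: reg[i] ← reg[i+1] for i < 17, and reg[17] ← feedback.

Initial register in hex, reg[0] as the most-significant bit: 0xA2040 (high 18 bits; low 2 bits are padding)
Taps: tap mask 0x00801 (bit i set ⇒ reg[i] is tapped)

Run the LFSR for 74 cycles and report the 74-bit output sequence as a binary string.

10100010000001000010000011000000100010010010001001100110100001011001001010

step | reg (before) | out | fb
   0 | 101000100000010000 | 1 | 1
   1 | 010001000000100001 | 0 | 0
   2 | 100010000001000010 | 1 | 0
   3 | 000100000010000100 | 0 | 0
   4 | 001000000100001000 | 0 | 0
   5 | 010000001000010000 | 0 | 0
   6 | 100000010000100000 | 1 | 1
   7 | 000000100001000001 | 0 | 1
   8 | 000001000010000011 | 0 | 0
   9 | 000010000100000110 | 0 | 0
  10 | 000100001000001100 | 0 | 0
  11 | 001000010000011000 | 0 | 0
  12 | 010000100000110000 | 0 | 0
  13 | 100001000001100000 | 1 | 0
  14 | 000010000011000000 | 0 | 1
  15 | 000100000110000001 | 0 | 0
  16 | 001000001100000010 | 0 | 0
  17 | 010000011000000100 | 0 | 0
  18 | 100000110000001000 | 1 | 1
  19 | 000001100000010001 | 0 | 0
  20 | 000011000000100010 | 0 | 0
  21 | 000110000001000100 | 0 | 1
  22 | 001100000010001001 | 0 | 0
  23 | 011000000100010010 | 0 | 0
  24 | 110000001000100100 | 1 | 1
  25 | 100000010001001001 | 1 | 0
  26 | 000000100010010010 | 0 | 0
  27 | 000001000100100100 | 0 | 0
  28 | 000010001001001000 | 0 | 1
  29 | 000100010010010001 | 0 | 0
  30 | 001000100100100010 | 0 | 0
  31 | 010001001001000100 | 0 | 1
  32 | 100010010010001001 | 1 | 1
  33 | 000100100100010011 | 0 | 0
  34 | 001001001000100110 | 0 | 0
  35 | 010010010001001100 | 0 | 1
  36 | 100100100010011001 | 1 | 1
  37 | 001001000100110011 | 0 | 0
  38 | 010010001001100110 | 0 | 1
  39 | 100100010011001101 | 1 | 0
  40 | 001000100110011010 | 0 | 0
  41 | 010001001100110100 | 0 | 0
  42 | 100010011001101000 | 1 | 0
  43 | 000100110011010000 | 0 | 1
  44 | 001001100110100001 | 0 | 0
  45 | 010011001101000010 | 0 | 1
  46 | 100110011010000101 | 1 | 1
  47 | 001100110100001011 | 0 | 0
  48 | 011001101000010110 | 0 | 0
  49 | 110011010000101100 | 1 | 1
  50 | 100110100001011001 | 1 | 0
  51 | 001101000010110010 | 0 | 0
  52 | 011010000101100100 | 0 | 1
  53 | 110100001011001001 | 1 | 0
  54 | 101000010110010010 | 1 | 1
  55 | 010000101100100101 | 0 | 0
  56 | 100001011001001010 | 1 | 0
  57 | 000010110010010100 | 0 | 0
  58 | 000101100100101000 | 0 | 0
  59 | 001011001001010000 | 0 | 1
  60 | 010110010010100001 | 0 | 0
  61 | 101100100101000010 | 1 | 0
  62 | 011001001010000100 | 0 | 0
  63 | 110010010100001000 | 1 | 1
  64 | 100100101000010001 | 1 | 1
  65 | 001001010000100011 | 0 | 0
  66 | 010010100001000110 | 0 | 1
  67 | 100101000010001101 | 1 | 1
  68 | 001010000100011011 | 0 | 0
  69 | 010100001000110110 | 0 | 0
  70 | 101000010001101100 | 1 | 0
  71 | 010000100011011000 | 0 | 1
  72 | 100001000110110001 | 1 | 1
  73 | 000010001101100011 | 0 | 1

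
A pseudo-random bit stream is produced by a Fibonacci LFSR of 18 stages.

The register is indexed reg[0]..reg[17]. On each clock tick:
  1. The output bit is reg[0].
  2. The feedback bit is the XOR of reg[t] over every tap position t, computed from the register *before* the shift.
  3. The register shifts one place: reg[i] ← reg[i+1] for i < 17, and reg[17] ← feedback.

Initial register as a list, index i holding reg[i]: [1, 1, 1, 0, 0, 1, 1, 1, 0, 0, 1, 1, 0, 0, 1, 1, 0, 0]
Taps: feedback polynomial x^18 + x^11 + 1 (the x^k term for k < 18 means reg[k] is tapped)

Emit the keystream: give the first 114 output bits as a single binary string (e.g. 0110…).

k : reg_k → out_k, fb_k
0: 111001110011001100 → 1, fb=0
1: 110011100110011000 → 1, fb=1
2: 100111001100110001 → 1, fb=1
3: 001110011001100011 → 0, fb=1
4: 011100110011000111 → 0, fb=1
5: 111001100110001111 → 1, fb=1
6: 110011001100011111 → 1, fb=1
7: 100110011000111111 → 1, fb=1
8: 001100110001111111 → 0, fb=1
9: 011001100011111111 → 0, fb=1
10: 110011000111111111 → 1, fb=0
11: 100110001111111110 → 1, fb=0
12: 001100011111111100 → 0, fb=1
13: 011000111111111001 → 0, fb=1
14: 110001111111110011 → 1, fb=0
15: 100011111111100110 → 1, fb=0
16: 000111111111001100 → 0, fb=1
17: 001111111110011001 → 0, fb=0
18: 011111111100110010 → 0, fb=0
19: 111111111001100100 → 1, fb=0
20: 111111110011001000 → 1, fb=0
21: 111111100110010000 → 1, fb=1
22: 111111001100100001 → 1, fb=1
23: 111110011001000011 → 1, fb=0
24: 111100110010000110 → 1, fb=1
25: 111001100100001101 → 1, fb=1
26: 110011001000011011 → 1, fb=1
27: 100110010000110111 → 1, fb=1
28: 001100100001101111 → 0, fb=1
29: 011001000011011111 → 0, fb=1
30: 110010000110111111 → 1, fb=1
31: 100100001101111111 → 1, fb=0
32: 001000011011111110 → 0, fb=1
33: 010000110111111101 → 0, fb=1
34: 100001101111111011 → 1, fb=0
35: 000011011111110110 → 0, fb=1
36: 000110111111101101 → 0, fb=1
37: 001101111111011011 → 0, fb=1
38: 011011111110110111 → 0, fb=0
39: 110111111101101110 → 1, fb=0
40: 101111111011011100 → 1, fb=0
41: 011111110110111000 → 0, fb=0
42: 111111101101110000 → 1, fb=0
43: 111111011011100000 → 1, fb=0
44: 111110110111000000 → 1, fb=0
45: 111101101110000000 → 1, fb=1
46: 111011011100000001 → 1, fb=1
47: 110110111000000011 → 1, fb=1
48: 101101110000000111 → 1, fb=1
49: 011011100000001111 → 0, fb=0
50: 110111000000011110 → 1, fb=1
51: 101110000000111101 → 1, fb=1
52: 011100000001111011 → 0, fb=1
53: 111000000011110111 → 1, fb=0
54: 110000000111101110 → 1, fb=0
55: 100000001111011100 → 1, fb=0
56: 000000011110111000 → 0, fb=0
57: 000000111101110000 → 0, fb=1
58: 000001111011100001 → 0, fb=1
59: 000011110111000011 → 0, fb=1
60: 000111101110000111 → 0, fb=0
61: 001111011100001110 → 0, fb=0
62: 011110111000011100 → 0, fb=0
63: 111101110000111000 → 1, fb=1
64: 111011100001110001 → 1, fb=0
65: 110111000011100010 → 1, fb=0
66: 101110000111000100 → 1, fb=0
67: 011100001110001000 → 0, fb=0
68: 111000011100010000 → 1, fb=1
69: 110000111000100001 → 1, fb=1
70: 100001110001000011 → 1, fb=0
71: 000011100010000110 → 0, fb=0
72: 000111000100001100 → 0, fb=0
73: 001110001000011000 → 0, fb=0
74: 011100010000110000 → 0, fb=0
75: 111000100001100000 → 1, fb=0
76: 110001000011000000 → 1, fb=0
77: 100010000110000000 → 1, fb=1
78: 000100001100000001 → 0, fb=0
79: 001000011000000010 → 0, fb=0
80: 010000110000000100 → 0, fb=0
81: 100001100000001000 → 1, fb=1
82: 000011000000010001 → 0, fb=0
83: 000110000000100010 → 0, fb=0
84: 001100000001000100 → 0, fb=1
85: 011000000010001001 → 0, fb=0
86: 110000000100010010 → 1, fb=1
87: 100000001000100101 → 1, fb=1
88: 000000010001001011 → 0, fb=1
89: 000000100010010111 → 0, fb=0
90: 000001000100101110 → 0, fb=0
91: 000010001001011100 → 0, fb=1
92: 000100010010111001 → 0, fb=0
93: 001000100101110010 → 0, fb=1
94: 010001001011100101 → 0, fb=1
95: 100010010111001011 → 1, fb=0
96: 000100101110010110 → 0, fb=0
97: 001001011100101100 → 0, fb=0
98: 010010111001011000 → 0, fb=1
99: 100101110010110001 → 1, fb=1
100: 001011100101100011 → 0, fb=1
101: 010111001011000111 → 0, fb=1
102: 101110010110001111 → 1, fb=1
103: 011100101100011111 → 0, fb=0
104: 111001011000111110 → 1, fb=1
105: 110010110001111101 → 1, fb=0
106: 100101100011111010 → 1, fb=0
107: 001011000111110100 → 0, fb=1
108: 010110001111101001 → 0, fb=1
109: 101100011111010011 → 1, fb=0
110: 011000111110100110 → 0, fb=0
111: 110001111101001100 → 1, fb=0
112: 100011111010011000 → 1, fb=1
113: 000111110100110001 → 0, fb=0

111001110011001100011111111100110010000110111111101101110000000111101110000111000100001100000001000100101110010110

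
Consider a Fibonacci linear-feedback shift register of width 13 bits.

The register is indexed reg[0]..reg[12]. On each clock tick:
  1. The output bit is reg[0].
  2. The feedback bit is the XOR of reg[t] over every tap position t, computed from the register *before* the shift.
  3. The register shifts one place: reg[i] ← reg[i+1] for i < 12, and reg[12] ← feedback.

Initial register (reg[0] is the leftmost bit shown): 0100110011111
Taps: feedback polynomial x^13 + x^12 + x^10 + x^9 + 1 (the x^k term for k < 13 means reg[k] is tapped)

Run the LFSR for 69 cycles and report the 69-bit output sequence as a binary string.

k : reg_k → out_k, fb_k
0: 0100110011111 → 0, fb=1
1: 1001100111111 → 1, fb=0
2: 0011001111110 → 0, fb=0
3: 0110011111100 → 0, fb=0
4: 1100111111000 → 1, fb=0
5: 1001111110000 → 1, fb=1
6: 0011111100001 → 0, fb=1
7: 0111111000011 → 0, fb=1
8: 1111110000111 → 1, fb=1
9: 1111100001111 → 1, fb=0
10: 1111000011110 → 1, fb=1
11: 1110000111101 → 1, fb=0
12: 1100001111010 → 1, fb=0
13: 1000011110100 → 1, fb=0
14: 0000111101000 → 0, fb=1
15: 0001111010001 → 0, fb=1
16: 0011110100011 → 0, fb=1
17: 0111101000111 → 0, fb=0
18: 1111010001110 → 1, fb=1
19: 1110100011101 → 1, fb=0
20: 1101000111010 → 1, fb=0
21: 1010001110100 → 1, fb=0
22: 0100011101000 → 0, fb=1
23: 1000111010001 → 1, fb=0
24: 0001110100010 → 0, fb=0
25: 0011101000100 → 0, fb=1
26: 0111010001001 → 0, fb=0
27: 1110100010010 → 1, fb=1
28: 1101000100101 → 1, fb=1
29: 1010001001011 → 1, fb=1
30: 0100010010111 → 0, fb=0
31: 1000100101110 → 1, fb=1
32: 0001001011101 → 0, fb=1
33: 0010010111011 → 0, fb=0
34: 0100101110110 → 0, fb=1
35: 1001011101101 → 1, fb=0
36: 0010111011010 → 0, fb=1
37: 0101110110101 → 0, fb=0
38: 1011101101010 → 1, fb=0
39: 0111011010100 → 0, fb=1
40: 1110110101001 → 1, fb=1
41: 1101101010011 → 1, fb=0
42: 1011010100110 → 1, fb=0
43: 0110101001100 → 0, fb=0
44: 1101010011000 → 1, fb=0
45: 1010100110000 → 1, fb=1
46: 0101001100001 → 0, fb=1
47: 1010011000011 → 1, fb=0
48: 0100110000110 → 0, fb=1
49: 1001100001101 → 1, fb=0
50: 0011000011010 → 0, fb=1
51: 0110000110101 → 0, fb=0
52: 1100001101010 → 1, fb=0
53: 1000011010100 → 1, fb=0
54: 0000110101000 → 0, fb=1
55: 0001101010001 → 0, fb=1
56: 0011010100011 → 0, fb=1
57: 0110101000111 → 0, fb=0
58: 1101010001110 → 1, fb=1
59: 1010100011101 → 1, fb=0
60: 0101000111010 → 0, fb=1
61: 1010001110101 → 1, fb=1
62: 0100011101011 → 0, fb=0
63: 1000111010110 → 1, fb=0
64: 0001110101100 → 0, fb=0
65: 0011101011000 → 0, fb=1
66: 0111010110001 → 0, fb=1
67: 1110101100011 → 1, fb=0
68: 1101011000110 → 1, fb=0

010011001111110000111101000111010001001011101101010011000011010100011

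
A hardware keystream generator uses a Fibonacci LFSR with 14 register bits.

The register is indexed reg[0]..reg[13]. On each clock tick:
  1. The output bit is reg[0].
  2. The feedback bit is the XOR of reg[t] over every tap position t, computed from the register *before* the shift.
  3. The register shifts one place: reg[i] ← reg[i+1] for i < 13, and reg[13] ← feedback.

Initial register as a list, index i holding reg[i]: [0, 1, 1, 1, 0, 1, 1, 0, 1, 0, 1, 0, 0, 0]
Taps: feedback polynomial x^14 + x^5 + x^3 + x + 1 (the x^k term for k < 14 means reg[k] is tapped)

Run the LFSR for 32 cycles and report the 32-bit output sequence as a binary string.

01110110101000111110101000011000

k : reg_k → out_k, fb_k
0: 01110110101000 → 0, fb=1
1: 11101101010001 → 1, fb=1
2: 11011010100011 → 1, fb=1
3: 10110101000111 → 1, fb=1
4: 01101010001111 → 0, fb=1
5: 11010100011111 → 1, fb=0
6: 10101000111110 → 1, fb=1
7: 01010001111101 → 0, fb=0
8: 10100011111010 → 1, fb=1
9: 01000111110101 → 0, fb=0
10: 10001111101010 → 1, fb=0
11: 00011111010100 → 0, fb=0
12: 00111110101000 → 0, fb=0
13: 01111101010000 → 0, fb=1
14: 11111010100001 → 1, fb=1
15: 11110101000011 → 1, fb=0
16: 11101010000110 → 1, fb=0
17: 11010100001100 → 1, fb=0
18: 10101000011000 → 1, fb=1
19: 01010000110001 → 0, fb=0
20: 10100001100010 → 1, fb=1
21: 01000011000101 → 0, fb=1
22: 10000110001011 → 1, fb=0
23: 00001100010110 → 0, fb=1
24: 00011000101101 → 0, fb=1
25: 00110001011011 → 0, fb=1
26: 01100010110111 → 0, fb=1
27: 11000101101111 → 1, fb=1
28: 10001011011111 → 1, fb=1
29: 00010110111111 → 0, fb=0
30: 00101101111110 → 0, fb=1
31: 01011011111101 → 0, fb=0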